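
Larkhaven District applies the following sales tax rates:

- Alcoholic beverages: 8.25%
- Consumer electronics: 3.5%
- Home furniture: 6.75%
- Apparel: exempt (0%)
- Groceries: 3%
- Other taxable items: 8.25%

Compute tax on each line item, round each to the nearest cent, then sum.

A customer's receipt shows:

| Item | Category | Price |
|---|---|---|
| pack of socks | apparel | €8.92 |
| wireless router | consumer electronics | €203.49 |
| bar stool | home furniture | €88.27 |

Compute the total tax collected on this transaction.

€13.08

Pack of socks €8.92: apparel → 0% → €0.00
Wireless router €203.49: consumer electronics → 3.5% → €7.12
Bar stool €88.27: home furniture → 6.75% → €5.96
Total tax = €7.12 + €5.96 = €13.08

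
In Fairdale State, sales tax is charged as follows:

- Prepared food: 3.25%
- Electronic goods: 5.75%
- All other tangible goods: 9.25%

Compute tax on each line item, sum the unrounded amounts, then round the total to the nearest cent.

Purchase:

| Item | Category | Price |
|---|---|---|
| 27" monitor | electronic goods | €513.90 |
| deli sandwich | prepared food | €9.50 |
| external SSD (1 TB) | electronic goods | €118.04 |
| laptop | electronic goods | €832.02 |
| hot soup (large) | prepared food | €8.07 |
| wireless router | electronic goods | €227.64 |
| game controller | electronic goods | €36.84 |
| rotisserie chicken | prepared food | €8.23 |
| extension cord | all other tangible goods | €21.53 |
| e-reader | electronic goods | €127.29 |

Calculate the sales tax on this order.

27" monitor €513.90: electronic goods → 5.75% → €29.54925
Deli sandwich €9.50: prepared food → 3.25% → €0.30875
External SSD (1 TB) €118.04: electronic goods → 5.75% → €6.7873
Laptop €832.02: electronic goods → 5.75% → €47.84115
Hot soup (large) €8.07: prepared food → 3.25% → €0.262275
Wireless router €227.64: electronic goods → 5.75% → €13.0893
Game controller €36.84: electronic goods → 5.75% → €2.1183
Rotisserie chicken €8.23: prepared food → 3.25% → €0.267475
Extension cord €21.53: all other tangible goods → 9.25% → €1.991525
E-reader €127.29: electronic goods → 5.75% → €7.319175
Unrounded tax sum = €109.5345 → €109.53

€109.53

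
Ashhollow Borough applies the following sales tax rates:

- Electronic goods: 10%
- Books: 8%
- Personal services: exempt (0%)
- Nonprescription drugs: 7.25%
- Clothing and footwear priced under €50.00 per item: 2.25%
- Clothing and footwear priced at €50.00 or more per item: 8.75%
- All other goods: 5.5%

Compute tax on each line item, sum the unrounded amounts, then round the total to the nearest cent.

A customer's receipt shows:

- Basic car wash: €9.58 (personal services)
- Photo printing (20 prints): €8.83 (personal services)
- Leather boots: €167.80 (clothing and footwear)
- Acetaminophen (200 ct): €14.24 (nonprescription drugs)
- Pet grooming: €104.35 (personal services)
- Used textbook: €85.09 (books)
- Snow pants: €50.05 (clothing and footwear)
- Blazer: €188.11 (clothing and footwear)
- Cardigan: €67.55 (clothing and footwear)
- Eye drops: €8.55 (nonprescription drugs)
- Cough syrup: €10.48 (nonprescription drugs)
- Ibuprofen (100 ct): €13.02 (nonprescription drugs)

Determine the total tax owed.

Basic car wash €9.58: personal services → 0% → €0.00
Photo printing (20 prints) €8.83: personal services → 0% → €0.00
Leather boots €167.80: clothing and footwear, €50.00 or more → 8.75% → €14.6825
Acetaminophen (200 ct) €14.24: nonprescription drugs → 7.25% → €1.0324
Pet grooming €104.35: personal services → 0% → €0.00
Used textbook €85.09: books → 8% → €6.8072
Snow pants €50.05: clothing and footwear, €50.00 or more → 8.75% → €4.379375
Blazer €188.11: clothing and footwear, €50.00 or more → 8.75% → €16.459625
Cardigan €67.55: clothing and footwear, €50.00 or more → 8.75% → €5.910625
Eye drops €8.55: nonprescription drugs → 7.25% → €0.619875
Cough syrup €10.48: nonprescription drugs → 7.25% → €0.7598
Ibuprofen (100 ct) €13.02: nonprescription drugs → 7.25% → €0.94395
Unrounded tax sum = €51.59535 → €51.60

€51.60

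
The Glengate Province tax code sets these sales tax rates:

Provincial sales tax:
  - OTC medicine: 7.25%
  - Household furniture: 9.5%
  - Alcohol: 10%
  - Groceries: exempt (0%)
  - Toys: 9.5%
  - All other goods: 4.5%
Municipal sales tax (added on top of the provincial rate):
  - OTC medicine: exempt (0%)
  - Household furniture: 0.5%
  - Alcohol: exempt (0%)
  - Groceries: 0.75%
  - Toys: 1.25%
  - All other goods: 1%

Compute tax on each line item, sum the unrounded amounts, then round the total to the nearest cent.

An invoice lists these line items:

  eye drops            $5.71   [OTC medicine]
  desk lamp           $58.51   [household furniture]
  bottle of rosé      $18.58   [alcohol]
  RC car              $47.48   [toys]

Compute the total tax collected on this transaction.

$13.23

Eye drops $5.71: OTC medicine → 7.25% + 0% municipal = 7.25% → $0.413975
Desk lamp $58.51: household furniture → 9.5% + 0.5% municipal = 10% → $5.851
Bottle of rosé $18.58: alcohol → 10% + 0% municipal = 10% → $1.858
RC car $47.48: toys → 9.5% + 1.25% municipal = 10.75% → $5.1041
Unrounded tax sum = $13.227075 → $13.23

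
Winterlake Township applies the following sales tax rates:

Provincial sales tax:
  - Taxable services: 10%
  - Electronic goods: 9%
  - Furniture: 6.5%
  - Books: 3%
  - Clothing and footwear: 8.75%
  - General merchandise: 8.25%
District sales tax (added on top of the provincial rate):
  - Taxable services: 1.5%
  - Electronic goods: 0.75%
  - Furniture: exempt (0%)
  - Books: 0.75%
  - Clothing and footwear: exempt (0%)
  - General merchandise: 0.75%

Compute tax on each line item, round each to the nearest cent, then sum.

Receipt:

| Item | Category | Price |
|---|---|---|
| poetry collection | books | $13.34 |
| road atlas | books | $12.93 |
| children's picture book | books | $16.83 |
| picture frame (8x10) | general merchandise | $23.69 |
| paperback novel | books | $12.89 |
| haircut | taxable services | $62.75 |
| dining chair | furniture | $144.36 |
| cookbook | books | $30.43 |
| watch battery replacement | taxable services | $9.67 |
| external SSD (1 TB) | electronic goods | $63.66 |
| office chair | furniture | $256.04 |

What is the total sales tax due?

$45.92

Poetry collection $13.34: books → 3% + 0.75% district = 3.75% → $0.50
Road atlas $12.93: books → 3% + 0.75% district = 3.75% → $0.48
Children's picture book $16.83: books → 3% + 0.75% district = 3.75% → $0.63
Picture frame (8x10) $23.69: general merchandise → 8.25% + 0.75% district = 9% → $2.13
Paperback novel $12.89: books → 3% + 0.75% district = 3.75% → $0.48
Haircut $62.75: taxable services → 10% + 1.5% district = 11.5% → $7.22
Dining chair $144.36: furniture → 6.5% + 0% district = 6.5% → $9.38
Cookbook $30.43: books → 3% + 0.75% district = 3.75% → $1.14
Watch battery replacement $9.67: taxable services → 10% + 1.5% district = 11.5% → $1.11
External SSD (1 TB) $63.66: electronic goods → 9% + 0.75% district = 9.75% → $6.21
Office chair $256.04: furniture → 6.5% + 0% district = 6.5% → $16.64
Total tax = $0.50 + $0.48 + $0.63 + $2.13 + $0.48 + $7.22 + $9.38 + $1.14 + $1.11 + $6.21 + $16.64 = $45.92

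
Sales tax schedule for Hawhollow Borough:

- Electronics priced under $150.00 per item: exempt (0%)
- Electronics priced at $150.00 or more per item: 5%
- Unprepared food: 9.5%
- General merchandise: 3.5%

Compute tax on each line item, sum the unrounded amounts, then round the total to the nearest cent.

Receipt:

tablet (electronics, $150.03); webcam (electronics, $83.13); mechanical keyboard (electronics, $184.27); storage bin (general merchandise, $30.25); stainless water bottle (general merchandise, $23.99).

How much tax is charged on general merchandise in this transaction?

$1.90

Storage bin $30.25: general merchandise → 3.5% → $1.05875
Stainless water bottle $23.99: general merchandise → 3.5% → $0.83965
Tax on general merchandise: unrounded sum = $1.8984 → $1.90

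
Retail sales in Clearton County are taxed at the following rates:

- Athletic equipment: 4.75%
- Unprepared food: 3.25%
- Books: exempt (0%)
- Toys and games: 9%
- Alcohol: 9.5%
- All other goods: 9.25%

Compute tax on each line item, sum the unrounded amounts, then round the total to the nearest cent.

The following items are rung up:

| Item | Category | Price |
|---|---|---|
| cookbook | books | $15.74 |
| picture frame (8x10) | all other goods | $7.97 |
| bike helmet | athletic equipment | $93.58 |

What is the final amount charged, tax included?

Cookbook $15.74: books → 0% → $0.00
Picture frame (8x10) $7.97: all other goods → 9.25% → $0.737225
Bike helmet $93.58: athletic equipment → 4.75% → $4.44505
Subtotal = $117.29; unrounded tax = $5.182275 → $5.18; total due = $122.47

$122.47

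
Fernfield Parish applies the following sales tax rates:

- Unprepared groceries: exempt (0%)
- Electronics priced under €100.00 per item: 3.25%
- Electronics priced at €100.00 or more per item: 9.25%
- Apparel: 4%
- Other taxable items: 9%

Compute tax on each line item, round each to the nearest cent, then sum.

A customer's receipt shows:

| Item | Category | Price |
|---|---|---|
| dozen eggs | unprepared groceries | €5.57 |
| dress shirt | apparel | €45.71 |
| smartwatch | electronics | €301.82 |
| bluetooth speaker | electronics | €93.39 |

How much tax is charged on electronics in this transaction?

€30.96

Smartwatch €301.82: electronics, €100.00 or more → 9.25% → €27.92
Bluetooth speaker €93.39: electronics, under €100.00 → 3.25% → €3.04
Tax on electronics = €27.92 + €3.04 = €30.96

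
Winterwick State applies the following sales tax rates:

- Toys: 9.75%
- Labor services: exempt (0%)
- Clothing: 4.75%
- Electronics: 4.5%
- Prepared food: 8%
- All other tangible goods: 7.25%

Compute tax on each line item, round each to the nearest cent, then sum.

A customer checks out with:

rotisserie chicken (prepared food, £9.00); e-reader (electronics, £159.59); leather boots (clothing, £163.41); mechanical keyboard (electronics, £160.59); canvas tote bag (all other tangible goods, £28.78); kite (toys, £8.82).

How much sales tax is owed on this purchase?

Rotisserie chicken £9.00: prepared food → 8% → £0.72
E-reader £159.59: electronics → 4.5% → £7.18
Leather boots £163.41: clothing → 4.75% → £7.76
Mechanical keyboard £160.59: electronics → 4.5% → £7.23
Canvas tote bag £28.78: all other tangible goods → 7.25% → £2.09
Kite £8.82: toys → 9.75% → £0.86
Total tax = £0.72 + £7.18 + £7.76 + £7.23 + £2.09 + £0.86 = £25.84

£25.84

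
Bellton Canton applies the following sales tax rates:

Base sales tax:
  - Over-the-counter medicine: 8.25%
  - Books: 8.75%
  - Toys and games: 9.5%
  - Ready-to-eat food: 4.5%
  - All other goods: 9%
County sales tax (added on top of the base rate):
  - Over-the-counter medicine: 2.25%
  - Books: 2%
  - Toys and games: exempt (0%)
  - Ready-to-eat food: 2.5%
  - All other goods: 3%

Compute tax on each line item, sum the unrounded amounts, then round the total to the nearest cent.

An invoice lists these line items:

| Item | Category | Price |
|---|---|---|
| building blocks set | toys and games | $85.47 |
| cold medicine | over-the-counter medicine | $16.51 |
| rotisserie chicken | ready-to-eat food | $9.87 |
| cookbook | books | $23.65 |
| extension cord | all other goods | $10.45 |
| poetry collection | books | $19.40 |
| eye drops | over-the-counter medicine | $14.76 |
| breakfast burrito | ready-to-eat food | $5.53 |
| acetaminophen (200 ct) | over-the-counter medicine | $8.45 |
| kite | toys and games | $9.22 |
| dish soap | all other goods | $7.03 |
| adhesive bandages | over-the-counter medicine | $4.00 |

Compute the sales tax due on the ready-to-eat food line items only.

Rotisserie chicken $9.87: ready-to-eat food → 4.5% + 2.5% county = 7% → $0.6909
Breakfast burrito $5.53: ready-to-eat food → 4.5% + 2.5% county = 7% → $0.3871
Tax on ready-to-eat food: unrounded sum = $1.078 → $1.08

$1.08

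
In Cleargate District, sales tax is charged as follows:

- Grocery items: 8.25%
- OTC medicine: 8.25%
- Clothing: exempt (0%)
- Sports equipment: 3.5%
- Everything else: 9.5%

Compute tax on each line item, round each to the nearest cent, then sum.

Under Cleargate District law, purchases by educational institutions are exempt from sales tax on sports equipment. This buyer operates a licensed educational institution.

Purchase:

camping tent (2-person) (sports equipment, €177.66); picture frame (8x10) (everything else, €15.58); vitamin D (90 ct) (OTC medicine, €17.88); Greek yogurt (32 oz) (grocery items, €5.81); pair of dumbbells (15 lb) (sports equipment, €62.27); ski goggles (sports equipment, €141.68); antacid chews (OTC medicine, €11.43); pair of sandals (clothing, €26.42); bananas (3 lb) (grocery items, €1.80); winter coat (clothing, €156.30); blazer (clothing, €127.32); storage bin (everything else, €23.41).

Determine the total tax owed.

€6.75

Camping tent (2-person) €177.66: sports equipment, buyer-exempt → 0% → €0.00
Picture frame (8x10) €15.58: everything else → 9.5% → €1.48
Vitamin D (90 ct) €17.88: OTC medicine → 8.25% → €1.48
Greek yogurt (32 oz) €5.81: grocery items → 8.25% → €0.48
Pair of dumbbells (15 lb) €62.27: sports equipment, buyer-exempt → 0% → €0.00
Ski goggles €141.68: sports equipment, buyer-exempt → 0% → €0.00
Antacid chews €11.43: OTC medicine → 8.25% → €0.94
Pair of sandals €26.42: clothing → 0% → €0.00
Bananas (3 lb) €1.80: grocery items → 8.25% → €0.15
Winter coat €156.30: clothing → 0% → €0.00
Blazer €127.32: clothing → 0% → €0.00
Storage bin €23.41: everything else → 9.5% → €2.22
Total tax = €1.48 + €1.48 + €0.48 + €0.94 + €0.15 + €2.22 = €6.75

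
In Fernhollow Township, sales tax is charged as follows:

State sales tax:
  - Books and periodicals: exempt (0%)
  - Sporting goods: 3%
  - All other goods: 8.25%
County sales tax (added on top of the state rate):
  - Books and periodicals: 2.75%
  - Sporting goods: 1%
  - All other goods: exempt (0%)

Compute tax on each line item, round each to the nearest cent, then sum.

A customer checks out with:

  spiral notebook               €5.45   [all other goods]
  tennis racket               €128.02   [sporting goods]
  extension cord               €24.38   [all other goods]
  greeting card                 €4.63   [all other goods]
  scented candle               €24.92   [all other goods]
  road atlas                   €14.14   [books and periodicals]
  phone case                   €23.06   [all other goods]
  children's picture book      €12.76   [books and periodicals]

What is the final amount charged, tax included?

Spiral notebook €5.45: all other goods → 8.25% + 0% county = 8.25% → €0.45
Tennis racket €128.02: sporting goods → 3% + 1% county = 4% → €5.12
Extension cord €24.38: all other goods → 8.25% + 0% county = 8.25% → €2.01
Greeting card €4.63: all other goods → 8.25% + 0% county = 8.25% → €0.38
Scented candle €24.92: all other goods → 8.25% + 0% county = 8.25% → €2.06
Road atlas €14.14: books and periodicals → 0% + 2.75% county = 2.75% → €0.39
Phone case €23.06: all other goods → 8.25% + 0% county = 8.25% → €1.90
Children's picture book €12.76: books and periodicals → 0% + 2.75% county = 2.75% → €0.35
Subtotal = €237.36; tax = €12.66; total due = €250.02

€250.02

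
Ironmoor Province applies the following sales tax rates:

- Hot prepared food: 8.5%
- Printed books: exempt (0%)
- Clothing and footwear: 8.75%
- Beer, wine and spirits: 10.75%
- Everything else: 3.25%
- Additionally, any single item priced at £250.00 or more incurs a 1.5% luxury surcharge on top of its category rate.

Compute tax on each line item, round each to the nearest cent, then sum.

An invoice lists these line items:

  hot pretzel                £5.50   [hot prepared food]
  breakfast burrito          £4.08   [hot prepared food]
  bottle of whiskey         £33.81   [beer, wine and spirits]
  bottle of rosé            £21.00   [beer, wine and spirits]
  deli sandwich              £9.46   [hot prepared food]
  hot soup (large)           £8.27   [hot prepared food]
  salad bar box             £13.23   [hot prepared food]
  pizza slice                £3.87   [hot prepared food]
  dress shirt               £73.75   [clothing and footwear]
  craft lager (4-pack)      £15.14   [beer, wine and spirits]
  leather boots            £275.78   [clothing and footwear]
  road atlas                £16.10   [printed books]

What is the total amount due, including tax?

£526.00

Hot pretzel £5.50: hot prepared food → 8.5% → £0.47
Breakfast burrito £4.08: hot prepared food → 8.5% → £0.35
Bottle of whiskey £33.81: beer, wine and spirits → 10.75% → £3.63
Bottle of rosé £21.00: beer, wine and spirits → 10.75% → £2.26
Deli sandwich £9.46: hot prepared food → 8.5% → £0.80
Hot soup (large) £8.27: hot prepared food → 8.5% → £0.70
Salad bar box £13.23: hot prepared food → 8.5% → £1.12
Pizza slice £3.87: hot prepared food → 8.5% → £0.33
Dress shirt £73.75: clothing and footwear → 8.75% → £6.45
Craft lager (4-pack) £15.14: beer, wine and spirits → 10.75% → £1.63
Leather boots £275.78: clothing and footwear → 8.75% + 1.5% surcharge = 10.25% → £28.27
Road atlas £16.10: printed books → 0% → £0.00
Subtotal = £479.99; tax = £46.01; total due = £526.00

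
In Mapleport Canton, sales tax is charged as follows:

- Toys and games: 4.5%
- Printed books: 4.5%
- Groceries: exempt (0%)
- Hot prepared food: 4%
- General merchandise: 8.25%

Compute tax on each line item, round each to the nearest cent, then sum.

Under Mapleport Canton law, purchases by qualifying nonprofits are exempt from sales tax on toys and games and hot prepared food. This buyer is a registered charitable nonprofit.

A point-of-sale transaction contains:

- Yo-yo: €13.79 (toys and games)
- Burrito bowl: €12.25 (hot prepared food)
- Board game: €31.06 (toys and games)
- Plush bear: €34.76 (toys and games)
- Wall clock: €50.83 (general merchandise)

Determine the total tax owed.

€4.19

Yo-yo €13.79: toys and games, buyer-exempt → 0% → €0.00
Burrito bowl €12.25: hot prepared food, buyer-exempt → 0% → €0.00
Board game €31.06: toys and games, buyer-exempt → 0% → €0.00
Plush bear €34.76: toys and games, buyer-exempt → 0% → €0.00
Wall clock €50.83: general merchandise → 8.25% → €4.19
Total tax = €4.19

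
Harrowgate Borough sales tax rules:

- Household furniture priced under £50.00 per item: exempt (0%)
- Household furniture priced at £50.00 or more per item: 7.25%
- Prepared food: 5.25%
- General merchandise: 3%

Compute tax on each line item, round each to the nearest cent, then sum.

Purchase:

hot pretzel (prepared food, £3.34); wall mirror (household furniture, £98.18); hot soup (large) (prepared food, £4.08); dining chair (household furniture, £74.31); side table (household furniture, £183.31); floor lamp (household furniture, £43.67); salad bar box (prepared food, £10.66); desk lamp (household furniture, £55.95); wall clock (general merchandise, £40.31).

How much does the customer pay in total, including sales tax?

£545.83

Hot pretzel £3.34: prepared food → 5.25% → £0.18
Wall mirror £98.18: household furniture, £50.00 or more → 7.25% → £7.12
Hot soup (large) £4.08: prepared food → 5.25% → £0.21
Dining chair £74.31: household furniture, £50.00 or more → 7.25% → £5.39
Side table £183.31: household furniture, £50.00 or more → 7.25% → £13.29
Floor lamp £43.67: household furniture, under £50.00 → 0% → £0.00
Salad bar box £10.66: prepared food → 5.25% → £0.56
Desk lamp £55.95: household furniture, £50.00 or more → 7.25% → £4.06
Wall clock £40.31: general merchandise → 3% → £1.21
Subtotal = £513.81; tax = £32.02; total due = £545.83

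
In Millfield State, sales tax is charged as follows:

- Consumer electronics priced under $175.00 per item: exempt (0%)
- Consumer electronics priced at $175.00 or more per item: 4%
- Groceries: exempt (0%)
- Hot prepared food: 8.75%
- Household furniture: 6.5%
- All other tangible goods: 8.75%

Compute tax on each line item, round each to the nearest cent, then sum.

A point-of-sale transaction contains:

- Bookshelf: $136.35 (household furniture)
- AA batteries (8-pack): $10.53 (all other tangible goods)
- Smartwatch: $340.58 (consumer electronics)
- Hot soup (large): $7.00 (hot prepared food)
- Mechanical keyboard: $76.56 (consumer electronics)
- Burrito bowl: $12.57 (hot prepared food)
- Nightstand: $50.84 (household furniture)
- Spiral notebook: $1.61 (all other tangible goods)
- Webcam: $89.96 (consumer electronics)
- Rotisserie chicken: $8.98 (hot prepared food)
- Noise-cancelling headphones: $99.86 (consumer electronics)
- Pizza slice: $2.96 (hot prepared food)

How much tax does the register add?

Bookshelf $136.35: household furniture → 6.5% → $8.86
AA batteries (8-pack) $10.53: all other tangible goods → 8.75% → $0.92
Smartwatch $340.58: consumer electronics, $175.00 or more → 4% → $13.62
Hot soup (large) $7.00: hot prepared food → 8.75% → $0.61
Mechanical keyboard $76.56: consumer electronics, under $175.00 → 0% → $0.00
Burrito bowl $12.57: hot prepared food → 8.75% → $1.10
Nightstand $50.84: household furniture → 6.5% → $3.30
Spiral notebook $1.61: all other tangible goods → 8.75% → $0.14
Webcam $89.96: consumer electronics, under $175.00 → 0% → $0.00
Rotisserie chicken $8.98: hot prepared food → 8.75% → $0.79
Noise-cancelling headphones $99.86: consumer electronics, under $175.00 → 0% → $0.00
Pizza slice $2.96: hot prepared food → 8.75% → $0.26
Total tax = $8.86 + $0.92 + $13.62 + $0.61 + $1.10 + $3.30 + $0.14 + $0.79 + $0.26 = $29.60

$29.60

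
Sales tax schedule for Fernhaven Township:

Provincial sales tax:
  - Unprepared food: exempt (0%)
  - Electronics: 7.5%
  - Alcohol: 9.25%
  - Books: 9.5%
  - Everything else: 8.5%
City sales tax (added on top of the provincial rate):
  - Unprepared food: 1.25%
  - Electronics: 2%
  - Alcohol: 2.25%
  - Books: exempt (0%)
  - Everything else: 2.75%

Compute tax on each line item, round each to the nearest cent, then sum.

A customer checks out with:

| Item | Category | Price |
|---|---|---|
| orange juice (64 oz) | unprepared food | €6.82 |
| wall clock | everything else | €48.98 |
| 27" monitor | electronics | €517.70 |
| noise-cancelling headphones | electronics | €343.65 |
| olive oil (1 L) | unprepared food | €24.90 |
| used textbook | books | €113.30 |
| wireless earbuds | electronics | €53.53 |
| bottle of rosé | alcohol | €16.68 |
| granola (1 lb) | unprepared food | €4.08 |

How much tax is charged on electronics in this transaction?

€86.92

27" monitor €517.70: electronics → 7.5% + 2% city = 9.5% → €49.18
Noise-cancelling headphones €343.65: electronics → 7.5% + 2% city = 9.5% → €32.65
Wireless earbuds €53.53: electronics → 7.5% + 2% city = 9.5% → €5.09
Tax on electronics = €49.18 + €32.65 + €5.09 = €86.92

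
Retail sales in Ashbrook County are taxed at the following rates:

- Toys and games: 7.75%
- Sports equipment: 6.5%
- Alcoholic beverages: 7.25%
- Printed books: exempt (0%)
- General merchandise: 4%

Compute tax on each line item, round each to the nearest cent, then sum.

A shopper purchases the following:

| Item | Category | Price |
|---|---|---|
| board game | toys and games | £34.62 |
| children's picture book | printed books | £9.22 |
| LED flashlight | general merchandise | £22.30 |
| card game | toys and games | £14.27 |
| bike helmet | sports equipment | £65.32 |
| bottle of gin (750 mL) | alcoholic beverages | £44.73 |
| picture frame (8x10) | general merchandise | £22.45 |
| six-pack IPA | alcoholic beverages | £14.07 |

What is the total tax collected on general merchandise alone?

£1.79

LED flashlight £22.30: general merchandise → 4% → £0.89
Picture frame (8x10) £22.45: general merchandise → 4% → £0.90
Tax on general merchandise = £0.89 + £0.90 = £1.79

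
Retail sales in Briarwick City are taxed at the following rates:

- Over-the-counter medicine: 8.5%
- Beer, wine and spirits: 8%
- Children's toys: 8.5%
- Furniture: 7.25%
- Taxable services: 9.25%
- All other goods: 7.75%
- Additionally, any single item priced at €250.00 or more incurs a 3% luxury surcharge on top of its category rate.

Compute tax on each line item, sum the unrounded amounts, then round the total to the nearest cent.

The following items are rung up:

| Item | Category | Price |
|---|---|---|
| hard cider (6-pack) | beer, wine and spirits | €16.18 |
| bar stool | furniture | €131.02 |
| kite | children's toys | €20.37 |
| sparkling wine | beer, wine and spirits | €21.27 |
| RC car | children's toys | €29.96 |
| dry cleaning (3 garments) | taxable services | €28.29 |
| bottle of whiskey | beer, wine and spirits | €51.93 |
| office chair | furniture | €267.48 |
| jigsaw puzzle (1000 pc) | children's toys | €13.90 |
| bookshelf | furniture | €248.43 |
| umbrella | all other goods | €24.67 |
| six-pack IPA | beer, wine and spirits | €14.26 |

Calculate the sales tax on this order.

€73.21

Hard cider (6-pack) €16.18: beer, wine and spirits → 8% → €1.2944
Bar stool €131.02: furniture → 7.25% → €9.49895
Kite €20.37: children's toys → 8.5% → €1.73145
Sparkling wine €21.27: beer, wine and spirits → 8% → €1.7016
RC car €29.96: children's toys → 8.5% → €2.5466
Dry cleaning (3 garments) €28.29: taxable services → 9.25% → €2.616825
Bottle of whiskey €51.93: beer, wine and spirits → 8% → €4.1544
Office chair €267.48: furniture → 7.25% + 3% surcharge = 10.25% → €27.4167
Jigsaw puzzle (1000 pc) €13.90: children's toys → 8.5% → €1.1815
Bookshelf €248.43: furniture → 7.25% → €18.011175
Umbrella €24.67: all other goods → 7.75% → €1.911925
Six-pack IPA €14.26: beer, wine and spirits → 8% → €1.1408
Unrounded tax sum = €73.206325 → €73.21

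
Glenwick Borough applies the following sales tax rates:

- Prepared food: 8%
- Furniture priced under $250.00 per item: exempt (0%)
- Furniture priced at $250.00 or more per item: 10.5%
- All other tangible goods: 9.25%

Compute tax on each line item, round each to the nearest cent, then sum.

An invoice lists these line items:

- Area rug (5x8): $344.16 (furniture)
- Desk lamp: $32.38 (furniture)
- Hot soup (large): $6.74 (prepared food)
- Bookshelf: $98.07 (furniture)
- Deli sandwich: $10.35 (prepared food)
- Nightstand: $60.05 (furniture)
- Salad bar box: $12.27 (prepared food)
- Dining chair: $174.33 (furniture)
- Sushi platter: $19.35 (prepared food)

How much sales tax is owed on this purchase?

$40.04

Area rug (5x8) $344.16: furniture, $250.00 or more → 10.5% → $36.14
Desk lamp $32.38: furniture, under $250.00 → 0% → $0.00
Hot soup (large) $6.74: prepared food → 8% → $0.54
Bookshelf $98.07: furniture, under $250.00 → 0% → $0.00
Deli sandwich $10.35: prepared food → 8% → $0.83
Nightstand $60.05: furniture, under $250.00 → 0% → $0.00
Salad bar box $12.27: prepared food → 8% → $0.98
Dining chair $174.33: furniture, under $250.00 → 0% → $0.00
Sushi platter $19.35: prepared food → 8% → $1.55
Total tax = $36.14 + $0.54 + $0.83 + $0.98 + $1.55 = $40.04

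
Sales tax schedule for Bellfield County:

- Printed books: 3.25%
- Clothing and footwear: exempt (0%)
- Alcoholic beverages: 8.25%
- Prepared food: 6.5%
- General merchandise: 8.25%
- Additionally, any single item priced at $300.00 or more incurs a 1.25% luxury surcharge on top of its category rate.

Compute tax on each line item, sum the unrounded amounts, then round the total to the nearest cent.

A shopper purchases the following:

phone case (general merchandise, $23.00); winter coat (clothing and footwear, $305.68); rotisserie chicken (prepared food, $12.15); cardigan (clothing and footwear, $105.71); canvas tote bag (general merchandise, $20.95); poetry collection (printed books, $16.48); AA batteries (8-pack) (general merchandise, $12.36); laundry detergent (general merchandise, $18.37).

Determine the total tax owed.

Phone case $23.00: general merchandise → 8.25% → $1.8975
Winter coat $305.68: clothing and footwear → 0% + 1.25% surcharge = 1.25% → $3.821
Rotisserie chicken $12.15: prepared food → 6.5% → $0.78975
Cardigan $105.71: clothing and footwear → 0% → $0.00
Canvas tote bag $20.95: general merchandise → 8.25% → $1.728375
Poetry collection $16.48: printed books → 3.25% → $0.5356
AA batteries (8-pack) $12.36: general merchandise → 8.25% → $1.0197
Laundry detergent $18.37: general merchandise → 8.25% → $1.515525
Unrounded tax sum = $11.30745 → $11.31

$11.31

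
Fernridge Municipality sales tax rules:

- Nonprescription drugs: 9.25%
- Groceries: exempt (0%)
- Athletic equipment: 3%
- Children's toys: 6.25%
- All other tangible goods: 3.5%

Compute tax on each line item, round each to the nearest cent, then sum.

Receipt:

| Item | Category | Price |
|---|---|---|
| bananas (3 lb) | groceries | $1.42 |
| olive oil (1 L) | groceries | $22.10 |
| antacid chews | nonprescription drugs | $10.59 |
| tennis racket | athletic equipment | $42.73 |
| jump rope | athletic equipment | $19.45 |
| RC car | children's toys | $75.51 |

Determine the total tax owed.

$7.56

Bananas (3 lb) $1.42: groceries → 0% → $0.00
Olive oil (1 L) $22.10: groceries → 0% → $0.00
Antacid chews $10.59: nonprescription drugs → 9.25% → $0.98
Tennis racket $42.73: athletic equipment → 3% → $1.28
Jump rope $19.45: athletic equipment → 3% → $0.58
RC car $75.51: children's toys → 6.25% → $4.72
Total tax = $0.98 + $1.28 + $0.58 + $4.72 = $7.56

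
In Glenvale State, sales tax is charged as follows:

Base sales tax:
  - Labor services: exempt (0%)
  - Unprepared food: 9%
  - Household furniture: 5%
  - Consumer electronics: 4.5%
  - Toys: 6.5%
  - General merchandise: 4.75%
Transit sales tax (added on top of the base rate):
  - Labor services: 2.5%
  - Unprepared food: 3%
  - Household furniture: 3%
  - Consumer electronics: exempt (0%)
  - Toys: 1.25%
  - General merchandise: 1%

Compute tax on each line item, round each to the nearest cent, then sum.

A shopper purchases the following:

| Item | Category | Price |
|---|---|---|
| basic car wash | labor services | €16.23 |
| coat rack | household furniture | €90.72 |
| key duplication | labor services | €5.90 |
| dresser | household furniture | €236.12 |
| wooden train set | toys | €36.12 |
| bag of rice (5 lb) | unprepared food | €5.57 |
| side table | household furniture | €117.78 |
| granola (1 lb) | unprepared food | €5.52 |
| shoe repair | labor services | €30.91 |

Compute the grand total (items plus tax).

€585.90

Basic car wash €16.23: labor services → 0% + 2.5% transit = 2.5% → €0.41
Coat rack €90.72: household furniture → 5% + 3% transit = 8% → €7.26
Key duplication €5.90: labor services → 0% + 2.5% transit = 2.5% → €0.15
Dresser €236.12: household furniture → 5% + 3% transit = 8% → €18.89
Wooden train set €36.12: toys → 6.5% + 1.25% transit = 7.75% → €2.80
Bag of rice (5 lb) €5.57: unprepared food → 9% + 3% transit = 12% → €0.67
Side table €117.78: household furniture → 5% + 3% transit = 8% → €9.42
Granola (1 lb) €5.52: unprepared food → 9% + 3% transit = 12% → €0.66
Shoe repair €30.91: labor services → 0% + 2.5% transit = 2.5% → €0.77
Subtotal = €544.87; tax = €41.03; total due = €585.90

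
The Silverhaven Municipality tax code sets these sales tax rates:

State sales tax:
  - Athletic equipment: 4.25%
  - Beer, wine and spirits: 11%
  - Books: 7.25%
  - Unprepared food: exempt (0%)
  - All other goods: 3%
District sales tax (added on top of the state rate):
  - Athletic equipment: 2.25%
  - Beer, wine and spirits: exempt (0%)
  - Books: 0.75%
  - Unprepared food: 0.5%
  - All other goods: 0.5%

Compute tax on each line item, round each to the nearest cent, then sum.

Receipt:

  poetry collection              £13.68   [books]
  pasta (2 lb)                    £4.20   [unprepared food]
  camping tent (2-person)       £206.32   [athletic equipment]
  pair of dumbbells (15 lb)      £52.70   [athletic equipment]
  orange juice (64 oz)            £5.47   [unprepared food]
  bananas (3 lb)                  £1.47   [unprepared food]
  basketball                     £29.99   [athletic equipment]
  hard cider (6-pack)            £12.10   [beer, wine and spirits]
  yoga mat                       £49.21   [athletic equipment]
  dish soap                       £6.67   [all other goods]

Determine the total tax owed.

Poetry collection £13.68: books → 7.25% + 0.75% district = 8% → £1.09
Pasta (2 lb) £4.20: unprepared food → 0% + 0.5% district = 0.5% → £0.02
Camping tent (2-person) £206.32: athletic equipment → 4.25% + 2.25% district = 6.5% → £13.41
Pair of dumbbells (15 lb) £52.70: athletic equipment → 4.25% + 2.25% district = 6.5% → £3.43
Orange juice (64 oz) £5.47: unprepared food → 0% + 0.5% district = 0.5% → £0.03
Bananas (3 lb) £1.47: unprepared food → 0% + 0.5% district = 0.5% → £0.01
Basketball £29.99: athletic equipment → 4.25% + 2.25% district = 6.5% → £1.95
Hard cider (6-pack) £12.10: beer, wine and spirits → 11% + 0% district = 11% → £1.33
Yoga mat £49.21: athletic equipment → 4.25% + 2.25% district = 6.5% → £3.20
Dish soap £6.67: all other goods → 3% + 0.5% district = 3.5% → £0.23
Total tax = £1.09 + £0.02 + £13.41 + £3.43 + £0.03 + £0.01 + £1.95 + £1.33 + £3.20 + £0.23 = £24.70

£24.70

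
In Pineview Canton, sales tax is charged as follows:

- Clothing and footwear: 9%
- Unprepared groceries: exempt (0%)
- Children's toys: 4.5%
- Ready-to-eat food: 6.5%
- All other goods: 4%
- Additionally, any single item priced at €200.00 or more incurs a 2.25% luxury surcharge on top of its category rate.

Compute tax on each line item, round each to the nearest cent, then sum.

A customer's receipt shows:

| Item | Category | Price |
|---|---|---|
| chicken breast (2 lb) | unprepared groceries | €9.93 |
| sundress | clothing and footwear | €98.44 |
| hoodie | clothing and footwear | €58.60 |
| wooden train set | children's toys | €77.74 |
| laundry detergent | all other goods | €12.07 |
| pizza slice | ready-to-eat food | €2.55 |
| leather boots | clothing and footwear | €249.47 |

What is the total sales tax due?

€46.35

Chicken breast (2 lb) €9.93: unprepared groceries → 0% → €0.00
Sundress €98.44: clothing and footwear → 9% → €8.86
Hoodie €58.60: clothing and footwear → 9% → €5.27
Wooden train set €77.74: children's toys → 4.5% → €3.50
Laundry detergent €12.07: all other goods → 4% → €0.48
Pizza slice €2.55: ready-to-eat food → 6.5% → €0.17
Leather boots €249.47: clothing and footwear → 9% + 2.25% surcharge = 11.25% → €28.07
Total tax = €8.86 + €5.27 + €3.50 + €0.48 + €0.17 + €28.07 = €46.35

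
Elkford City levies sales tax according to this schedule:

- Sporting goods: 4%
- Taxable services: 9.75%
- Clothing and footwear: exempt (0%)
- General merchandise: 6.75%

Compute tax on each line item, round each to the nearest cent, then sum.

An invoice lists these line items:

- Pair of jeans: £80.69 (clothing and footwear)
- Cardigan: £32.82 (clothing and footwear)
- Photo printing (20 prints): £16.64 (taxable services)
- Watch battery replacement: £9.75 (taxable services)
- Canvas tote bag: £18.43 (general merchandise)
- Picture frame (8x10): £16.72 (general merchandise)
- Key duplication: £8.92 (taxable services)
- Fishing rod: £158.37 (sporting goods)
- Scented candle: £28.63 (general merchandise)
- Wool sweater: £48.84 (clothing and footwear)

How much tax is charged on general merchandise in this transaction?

Canvas tote bag £18.43: general merchandise → 6.75% → £1.24
Picture frame (8x10) £16.72: general merchandise → 6.75% → £1.13
Scented candle £28.63: general merchandise → 6.75% → £1.93
Tax on general merchandise = £1.24 + £1.13 + £1.93 = £4.30

£4.30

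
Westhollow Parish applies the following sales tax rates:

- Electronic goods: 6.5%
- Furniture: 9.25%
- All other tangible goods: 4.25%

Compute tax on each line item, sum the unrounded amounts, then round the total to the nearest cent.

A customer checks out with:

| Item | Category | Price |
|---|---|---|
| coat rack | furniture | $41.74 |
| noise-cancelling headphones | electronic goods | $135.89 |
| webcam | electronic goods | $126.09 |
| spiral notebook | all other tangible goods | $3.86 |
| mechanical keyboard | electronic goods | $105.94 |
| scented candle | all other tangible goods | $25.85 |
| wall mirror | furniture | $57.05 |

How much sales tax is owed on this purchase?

Coat rack $41.74: furniture → 9.25% → $3.86095
Noise-cancelling headphones $135.89: electronic goods → 6.5% → $8.83285
Webcam $126.09: electronic goods → 6.5% → $8.19585
Spiral notebook $3.86: all other tangible goods → 4.25% → $0.16405
Mechanical keyboard $105.94: electronic goods → 6.5% → $6.8861
Scented candle $25.85: all other tangible goods → 4.25% → $1.098625
Wall mirror $57.05: furniture → 9.25% → $5.277125
Unrounded tax sum = $34.31555 → $34.32

$34.32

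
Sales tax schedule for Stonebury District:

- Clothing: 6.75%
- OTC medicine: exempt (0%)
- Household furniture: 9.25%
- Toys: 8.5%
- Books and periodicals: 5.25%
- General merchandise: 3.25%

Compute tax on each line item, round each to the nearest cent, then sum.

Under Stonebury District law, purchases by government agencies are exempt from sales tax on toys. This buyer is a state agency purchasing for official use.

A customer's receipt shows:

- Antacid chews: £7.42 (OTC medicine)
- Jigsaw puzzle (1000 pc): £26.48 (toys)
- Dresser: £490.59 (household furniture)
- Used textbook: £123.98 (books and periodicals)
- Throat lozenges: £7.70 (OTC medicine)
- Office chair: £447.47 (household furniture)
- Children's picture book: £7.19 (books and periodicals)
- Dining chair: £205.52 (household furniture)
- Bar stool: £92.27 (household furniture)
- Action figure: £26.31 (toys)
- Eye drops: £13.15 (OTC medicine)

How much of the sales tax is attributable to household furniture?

Dresser £490.59: household furniture → 9.25% → £45.38
Office chair £447.47: household furniture → 9.25% → £41.39
Dining chair £205.52: household furniture → 9.25% → £19.01
Bar stool £92.27: household furniture → 9.25% → £8.53
Tax on household furniture = £45.38 + £41.39 + £19.01 + £8.53 = £114.31

£114.31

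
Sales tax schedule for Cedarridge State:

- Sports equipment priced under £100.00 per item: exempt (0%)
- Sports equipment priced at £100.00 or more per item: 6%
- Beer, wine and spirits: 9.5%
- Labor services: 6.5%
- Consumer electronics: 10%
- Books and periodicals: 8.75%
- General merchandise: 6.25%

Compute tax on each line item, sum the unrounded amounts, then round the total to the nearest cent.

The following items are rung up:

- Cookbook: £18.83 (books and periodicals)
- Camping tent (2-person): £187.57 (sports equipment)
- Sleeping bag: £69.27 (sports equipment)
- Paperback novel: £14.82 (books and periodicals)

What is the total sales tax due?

£14.20

Cookbook £18.83: books and periodicals → 8.75% → £1.647625
Camping tent (2-person) £187.57: sports equipment, £100.00 or more → 6% → £11.2542
Sleeping bag £69.27: sports equipment, under £100.00 → 0% → £0.00
Paperback novel £14.82: books and periodicals → 8.75% → £1.29675
Unrounded tax sum = £14.198575 → £14.20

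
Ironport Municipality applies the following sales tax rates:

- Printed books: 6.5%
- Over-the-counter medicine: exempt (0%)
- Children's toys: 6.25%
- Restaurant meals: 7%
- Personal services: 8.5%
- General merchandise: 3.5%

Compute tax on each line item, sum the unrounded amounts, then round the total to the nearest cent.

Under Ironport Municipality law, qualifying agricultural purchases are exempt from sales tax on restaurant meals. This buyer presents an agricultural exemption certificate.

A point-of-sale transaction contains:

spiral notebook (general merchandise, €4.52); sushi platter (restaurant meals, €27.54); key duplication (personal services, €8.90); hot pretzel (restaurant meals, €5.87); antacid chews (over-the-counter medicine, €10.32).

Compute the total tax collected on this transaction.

€0.91

Spiral notebook €4.52: general merchandise → 3.5% → €0.1582
Sushi platter €27.54: restaurant meals, buyer-exempt → 0% → €0.00
Key duplication €8.90: personal services → 8.5% → €0.7565
Hot pretzel €5.87: restaurant meals, buyer-exempt → 0% → €0.00
Antacid chews €10.32: over-the-counter medicine → 0% → €0.00
Unrounded tax sum = €0.9147 → €0.91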